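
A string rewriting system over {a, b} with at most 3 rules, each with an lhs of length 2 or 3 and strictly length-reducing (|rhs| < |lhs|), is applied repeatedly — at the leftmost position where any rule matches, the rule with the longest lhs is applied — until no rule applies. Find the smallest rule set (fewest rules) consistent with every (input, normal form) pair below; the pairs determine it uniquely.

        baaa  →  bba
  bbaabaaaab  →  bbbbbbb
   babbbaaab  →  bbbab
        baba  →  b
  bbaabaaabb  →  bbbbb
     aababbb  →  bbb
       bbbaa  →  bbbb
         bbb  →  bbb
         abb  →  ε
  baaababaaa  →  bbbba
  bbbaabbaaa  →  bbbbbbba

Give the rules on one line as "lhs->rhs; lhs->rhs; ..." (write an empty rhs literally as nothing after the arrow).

aa->b; aba->; abb->

  | baaa => bba
  | bbaabaaaab => bbbbaaaab => bbbbbaab => bbbbbbb
  | babbbaaab => bbaaab => bbbab
  | baba => b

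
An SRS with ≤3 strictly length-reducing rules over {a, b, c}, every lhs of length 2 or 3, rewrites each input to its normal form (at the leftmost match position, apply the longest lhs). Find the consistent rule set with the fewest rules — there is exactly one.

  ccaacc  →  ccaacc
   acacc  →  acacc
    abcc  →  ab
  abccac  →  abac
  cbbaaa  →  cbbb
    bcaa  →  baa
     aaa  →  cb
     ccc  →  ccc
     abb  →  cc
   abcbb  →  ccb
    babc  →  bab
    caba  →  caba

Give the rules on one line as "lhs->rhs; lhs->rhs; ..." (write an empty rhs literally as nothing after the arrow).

  | ccaacc
  | acacc
  | abcc => abc => ab
  | abccac => abcac => abac

aaa->cb; abb->cc; bc->b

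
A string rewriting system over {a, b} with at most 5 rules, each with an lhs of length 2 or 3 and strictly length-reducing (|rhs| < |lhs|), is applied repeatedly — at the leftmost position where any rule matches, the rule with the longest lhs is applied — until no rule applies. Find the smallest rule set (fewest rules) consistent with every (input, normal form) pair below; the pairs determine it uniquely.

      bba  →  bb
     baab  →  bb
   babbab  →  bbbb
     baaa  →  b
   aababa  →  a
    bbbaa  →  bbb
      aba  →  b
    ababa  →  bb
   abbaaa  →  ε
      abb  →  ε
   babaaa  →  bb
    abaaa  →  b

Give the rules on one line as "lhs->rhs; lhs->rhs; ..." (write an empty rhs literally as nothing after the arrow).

  | bba => bb
  | baab => bab => bb
  | babbab => bbbab => bbbb
  | baaa => baa => ba => b

aaa->; aba->b; abb->; ba->b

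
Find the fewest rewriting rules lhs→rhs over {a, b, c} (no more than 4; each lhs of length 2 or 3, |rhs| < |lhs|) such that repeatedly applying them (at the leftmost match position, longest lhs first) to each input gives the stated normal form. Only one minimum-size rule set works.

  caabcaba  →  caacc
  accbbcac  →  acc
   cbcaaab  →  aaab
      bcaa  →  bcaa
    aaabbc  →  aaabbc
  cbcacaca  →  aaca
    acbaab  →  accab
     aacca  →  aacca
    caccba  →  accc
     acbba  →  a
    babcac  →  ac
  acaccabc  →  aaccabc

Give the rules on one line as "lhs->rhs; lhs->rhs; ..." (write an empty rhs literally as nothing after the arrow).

  | caabcaba => caabcac => caabac => caacc
  | accbbcac => accbbac => accbcc => acc
  | cbcaaab => aaab
  | bcaa

ba->c; cac->ac; cbc->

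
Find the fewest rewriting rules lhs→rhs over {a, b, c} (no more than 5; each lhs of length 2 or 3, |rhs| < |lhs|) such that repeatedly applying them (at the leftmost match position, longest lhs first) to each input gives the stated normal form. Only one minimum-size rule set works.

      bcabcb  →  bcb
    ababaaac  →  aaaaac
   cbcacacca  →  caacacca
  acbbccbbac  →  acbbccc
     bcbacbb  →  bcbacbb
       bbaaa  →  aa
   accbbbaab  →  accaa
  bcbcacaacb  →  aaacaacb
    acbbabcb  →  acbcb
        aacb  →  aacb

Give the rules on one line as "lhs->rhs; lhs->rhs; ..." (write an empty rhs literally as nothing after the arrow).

ab->b; bab->aa; bba->; bca->aa

  | bcabcb => aabcb => abcb => bcb
  | ababaaac => babaaac => aaaaac
  | cbcacacca => caacacca
  | acbbccbbac => acbbccc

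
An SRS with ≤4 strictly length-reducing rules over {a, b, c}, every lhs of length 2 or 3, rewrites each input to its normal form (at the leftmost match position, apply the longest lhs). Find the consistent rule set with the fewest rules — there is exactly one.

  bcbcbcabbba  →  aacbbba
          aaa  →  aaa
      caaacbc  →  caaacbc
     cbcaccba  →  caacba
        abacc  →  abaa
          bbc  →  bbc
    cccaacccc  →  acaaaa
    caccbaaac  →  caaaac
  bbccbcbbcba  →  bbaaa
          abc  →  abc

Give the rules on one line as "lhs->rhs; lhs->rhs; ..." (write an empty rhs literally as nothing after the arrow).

aab->a; bca->ac; bcb->c; cc->a

  | bcbcbcabbba => ccbcabbba => abcabbba => aacbbba
  | aaa
  | caaacbc
  | cbcaccba => cacccba => caacba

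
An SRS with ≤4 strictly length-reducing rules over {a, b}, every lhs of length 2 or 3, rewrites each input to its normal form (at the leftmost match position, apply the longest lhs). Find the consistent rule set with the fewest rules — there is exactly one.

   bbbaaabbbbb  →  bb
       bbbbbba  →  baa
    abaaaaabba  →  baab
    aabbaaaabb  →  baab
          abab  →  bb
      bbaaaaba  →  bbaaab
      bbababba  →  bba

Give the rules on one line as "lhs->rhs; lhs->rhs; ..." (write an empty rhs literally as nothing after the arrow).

aba->b; abb->b; bbb->ba

  | bbbaaabbbbb => baaaabbbbb => baaabbbb => baabbb => babb => bb
  | bbbbbba => babbba => bbba => baa
  | abaaaaabba => baaaabba => baaaba => baab
  | aabbaaaabb => abaaaabb => baaabb => baab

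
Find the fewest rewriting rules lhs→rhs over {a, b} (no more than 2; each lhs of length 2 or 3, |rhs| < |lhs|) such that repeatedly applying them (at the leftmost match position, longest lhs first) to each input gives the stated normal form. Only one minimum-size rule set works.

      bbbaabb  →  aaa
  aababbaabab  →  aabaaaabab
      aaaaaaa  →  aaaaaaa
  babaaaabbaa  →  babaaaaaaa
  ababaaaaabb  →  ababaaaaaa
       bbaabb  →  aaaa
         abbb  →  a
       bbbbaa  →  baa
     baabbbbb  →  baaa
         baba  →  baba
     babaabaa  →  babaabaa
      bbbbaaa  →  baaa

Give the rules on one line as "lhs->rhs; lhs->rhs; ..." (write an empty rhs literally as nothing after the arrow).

bb->a; bbb->

  | bbbaabb => aabb => aaa
  | aababbaabab => aabaaaabab
  | aaaaaaa
  | babaaaabbaa => babaaaaaaa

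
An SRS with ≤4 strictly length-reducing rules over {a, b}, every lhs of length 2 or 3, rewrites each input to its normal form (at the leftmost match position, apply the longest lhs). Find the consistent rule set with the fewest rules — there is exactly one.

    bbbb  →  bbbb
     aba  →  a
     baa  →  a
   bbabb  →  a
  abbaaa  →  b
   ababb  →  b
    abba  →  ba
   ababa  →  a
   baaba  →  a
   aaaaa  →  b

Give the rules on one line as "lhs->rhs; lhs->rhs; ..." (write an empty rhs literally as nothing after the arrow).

aa->b; ab->; baa->a; bab->a

  | bbbb
  | aba => a
  | baa => a
  | bbabb => bab => a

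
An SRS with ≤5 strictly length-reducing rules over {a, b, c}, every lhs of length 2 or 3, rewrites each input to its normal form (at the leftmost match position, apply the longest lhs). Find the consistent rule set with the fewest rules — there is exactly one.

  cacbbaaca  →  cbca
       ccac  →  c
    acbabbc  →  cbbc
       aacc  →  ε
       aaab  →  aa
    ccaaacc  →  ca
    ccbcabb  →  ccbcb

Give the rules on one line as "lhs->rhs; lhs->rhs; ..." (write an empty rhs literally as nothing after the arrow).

  | cacbbaaca => cbbaaca => cbcaca => cbca
  | ccac => cac => c
  | acbabbc => babbc => cbbc
  | aacc => ac => ε

ab->; ac->; ba->c; cca->ca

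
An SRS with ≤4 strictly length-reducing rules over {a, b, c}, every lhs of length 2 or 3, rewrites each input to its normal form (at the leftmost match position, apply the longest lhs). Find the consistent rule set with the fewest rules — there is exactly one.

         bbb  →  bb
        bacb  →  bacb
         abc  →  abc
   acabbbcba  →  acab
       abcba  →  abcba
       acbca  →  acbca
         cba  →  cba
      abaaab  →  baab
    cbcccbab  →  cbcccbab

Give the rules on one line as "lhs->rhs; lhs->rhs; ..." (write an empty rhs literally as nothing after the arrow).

  | bbb => bb
  | bacb
  | abc
  | acabbbcba => acabbcba => acaaba => acab

aba->b; bbb->bb; bbc->a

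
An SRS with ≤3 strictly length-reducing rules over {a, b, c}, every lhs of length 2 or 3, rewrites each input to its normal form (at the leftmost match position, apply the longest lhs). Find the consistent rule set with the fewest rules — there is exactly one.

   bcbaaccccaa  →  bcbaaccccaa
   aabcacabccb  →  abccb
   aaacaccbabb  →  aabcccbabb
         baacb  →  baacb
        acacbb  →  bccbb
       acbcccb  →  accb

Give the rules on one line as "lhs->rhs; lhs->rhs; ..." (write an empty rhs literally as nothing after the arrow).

aca->bc; bbc->ca; cbc->

  | bcbaaccccaa
  | aabcacabccb => aabcbcbccb => aabbccb => aacacb => abccb
  | aaacaccbabb => aabcccbabb
  | baacb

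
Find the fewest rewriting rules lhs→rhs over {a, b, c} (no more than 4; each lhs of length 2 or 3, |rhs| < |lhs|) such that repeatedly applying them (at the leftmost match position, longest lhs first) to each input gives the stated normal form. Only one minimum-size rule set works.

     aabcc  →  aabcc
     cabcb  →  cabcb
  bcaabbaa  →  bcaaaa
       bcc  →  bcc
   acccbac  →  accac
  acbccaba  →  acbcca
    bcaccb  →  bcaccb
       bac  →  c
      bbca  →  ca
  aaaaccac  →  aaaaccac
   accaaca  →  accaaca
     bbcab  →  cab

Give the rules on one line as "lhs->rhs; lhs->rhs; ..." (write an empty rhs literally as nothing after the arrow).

ba->; bb->; cba->a

  | aabcc
  | cabcb
  | bcaabbaa => bcaaaa
  | bcc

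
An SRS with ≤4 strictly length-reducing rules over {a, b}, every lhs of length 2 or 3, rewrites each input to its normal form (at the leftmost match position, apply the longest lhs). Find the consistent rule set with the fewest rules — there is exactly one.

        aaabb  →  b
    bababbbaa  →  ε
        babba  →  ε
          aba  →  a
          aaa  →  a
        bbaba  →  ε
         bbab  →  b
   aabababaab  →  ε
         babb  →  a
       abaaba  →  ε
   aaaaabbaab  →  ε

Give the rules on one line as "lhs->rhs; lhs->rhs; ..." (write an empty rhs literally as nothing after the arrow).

  | aaabb => abb => b
  | bababbbaa => babbbaa => bbbaa => abaa => aa => ε
  | babba => bba => aa => ε
  | aba => a

aa->; ab->; ba->; bb->a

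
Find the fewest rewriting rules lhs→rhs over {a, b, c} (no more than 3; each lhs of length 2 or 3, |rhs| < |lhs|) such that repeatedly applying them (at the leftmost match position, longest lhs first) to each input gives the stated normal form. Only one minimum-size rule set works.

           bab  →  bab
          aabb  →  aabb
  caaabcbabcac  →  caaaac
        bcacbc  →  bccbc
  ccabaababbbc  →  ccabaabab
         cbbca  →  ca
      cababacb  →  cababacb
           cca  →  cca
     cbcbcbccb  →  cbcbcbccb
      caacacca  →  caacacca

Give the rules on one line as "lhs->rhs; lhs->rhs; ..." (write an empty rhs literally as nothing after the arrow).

bbc->; bca->bc; cba->

  | bab
  | aabb
  | caaabcbabcac => caaabbcac => caaaac
  | bcacbc => bccbc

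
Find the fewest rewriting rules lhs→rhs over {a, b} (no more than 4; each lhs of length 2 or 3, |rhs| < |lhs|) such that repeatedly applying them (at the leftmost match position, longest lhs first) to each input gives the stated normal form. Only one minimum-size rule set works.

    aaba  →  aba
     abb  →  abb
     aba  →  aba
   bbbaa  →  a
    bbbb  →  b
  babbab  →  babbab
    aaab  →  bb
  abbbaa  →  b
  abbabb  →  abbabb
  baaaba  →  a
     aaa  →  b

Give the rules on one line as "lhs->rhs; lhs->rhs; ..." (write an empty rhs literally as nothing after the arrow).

  | aaba => aba
  | abb
  | aba
  | bbbaa => aa => a

aa->a; aaa->b; bbb->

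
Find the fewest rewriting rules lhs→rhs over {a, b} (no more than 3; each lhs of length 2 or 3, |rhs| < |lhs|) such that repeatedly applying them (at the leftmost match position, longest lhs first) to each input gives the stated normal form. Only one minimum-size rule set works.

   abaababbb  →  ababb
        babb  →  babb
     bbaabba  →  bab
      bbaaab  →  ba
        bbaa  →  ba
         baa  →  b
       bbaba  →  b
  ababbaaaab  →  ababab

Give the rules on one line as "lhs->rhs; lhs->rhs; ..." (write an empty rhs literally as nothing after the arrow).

  | abaababbb => abaabbb => ababb
  | babb
  | bbaabba => babba => bab
  | bbaaab => baab => ba

aa->; aab->a; bba->b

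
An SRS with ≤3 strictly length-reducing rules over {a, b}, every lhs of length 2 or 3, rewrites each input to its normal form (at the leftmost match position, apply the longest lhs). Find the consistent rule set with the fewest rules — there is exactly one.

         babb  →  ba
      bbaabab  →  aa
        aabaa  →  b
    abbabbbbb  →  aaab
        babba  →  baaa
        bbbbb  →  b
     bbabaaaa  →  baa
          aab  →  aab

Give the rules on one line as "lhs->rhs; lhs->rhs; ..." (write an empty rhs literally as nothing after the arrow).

aba->b; bb->; bba->aa

  | babb => ba
  | bbaabab => aaabab => aabb => aa
  | aabaa => aba => b
  | abbabbbbb => aaabbbbb => aaabbb => aaab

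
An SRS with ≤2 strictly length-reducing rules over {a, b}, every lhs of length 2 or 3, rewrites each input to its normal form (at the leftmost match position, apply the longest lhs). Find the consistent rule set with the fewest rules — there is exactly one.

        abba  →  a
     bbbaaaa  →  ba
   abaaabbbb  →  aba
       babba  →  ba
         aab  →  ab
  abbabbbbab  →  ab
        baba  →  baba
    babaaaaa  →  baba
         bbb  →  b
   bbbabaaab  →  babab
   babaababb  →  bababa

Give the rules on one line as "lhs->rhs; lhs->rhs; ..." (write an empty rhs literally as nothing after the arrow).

aa->a; bb->

  | abba => aa => a
  | bbbaaaa => baaaa => baaa => baa => ba
  | abaaabbbb => abaabbbb => ababbbb => ababb => aba
  | babba => baa => ba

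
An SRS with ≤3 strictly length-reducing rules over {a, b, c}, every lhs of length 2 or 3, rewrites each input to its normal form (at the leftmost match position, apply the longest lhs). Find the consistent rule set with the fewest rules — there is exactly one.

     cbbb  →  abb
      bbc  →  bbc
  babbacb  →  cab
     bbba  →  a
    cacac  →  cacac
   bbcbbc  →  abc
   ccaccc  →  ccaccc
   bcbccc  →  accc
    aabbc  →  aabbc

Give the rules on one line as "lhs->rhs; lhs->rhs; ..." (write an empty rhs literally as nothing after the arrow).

  | cbbb => abb
  | bbc
  | babbacb => abbacb => abacb => aacb => cab
  | bbba => bba => ba => a

aac->ca; ba->a; cb->a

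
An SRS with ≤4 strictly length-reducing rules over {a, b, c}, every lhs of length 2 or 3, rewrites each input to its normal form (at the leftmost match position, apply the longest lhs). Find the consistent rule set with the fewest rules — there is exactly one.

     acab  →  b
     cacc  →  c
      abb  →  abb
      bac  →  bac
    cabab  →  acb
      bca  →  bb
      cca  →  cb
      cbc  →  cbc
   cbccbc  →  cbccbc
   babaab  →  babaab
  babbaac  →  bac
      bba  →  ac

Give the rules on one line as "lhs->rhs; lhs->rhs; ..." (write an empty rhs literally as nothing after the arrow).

aca->; bba->ac; ca->b; cac->

  | acab => b
  | cacc => c
  | abb
  | bac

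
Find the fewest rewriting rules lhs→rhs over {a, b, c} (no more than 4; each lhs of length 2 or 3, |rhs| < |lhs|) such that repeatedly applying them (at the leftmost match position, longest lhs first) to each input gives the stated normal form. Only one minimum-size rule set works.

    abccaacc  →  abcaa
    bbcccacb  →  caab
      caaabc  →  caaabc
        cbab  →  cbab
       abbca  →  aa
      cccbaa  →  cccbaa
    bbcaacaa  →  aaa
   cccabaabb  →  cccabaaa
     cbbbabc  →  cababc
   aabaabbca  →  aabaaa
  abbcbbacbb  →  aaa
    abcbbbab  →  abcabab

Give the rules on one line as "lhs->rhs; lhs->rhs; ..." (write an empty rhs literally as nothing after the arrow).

ac->; bb->a; cac->aa

  | abccaacc => abccac => abcaa
  | bbcccacb => acccacb => ccacb => caab
  | caaabc
  | cbab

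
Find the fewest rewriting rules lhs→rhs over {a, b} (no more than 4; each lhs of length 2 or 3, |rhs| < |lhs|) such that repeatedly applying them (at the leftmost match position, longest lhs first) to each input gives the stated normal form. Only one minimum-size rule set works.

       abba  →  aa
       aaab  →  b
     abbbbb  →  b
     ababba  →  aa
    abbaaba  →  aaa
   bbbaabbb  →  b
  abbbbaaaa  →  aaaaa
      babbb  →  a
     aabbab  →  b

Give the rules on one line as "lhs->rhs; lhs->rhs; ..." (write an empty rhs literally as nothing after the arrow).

ab->b; aba->a; bb->a

  | abba => bba => aa
  | aaab => aab => ab => b
  | abbbbb => bbbbb => abbb => bbb => ab => b
  | ababba => abba => bba => aa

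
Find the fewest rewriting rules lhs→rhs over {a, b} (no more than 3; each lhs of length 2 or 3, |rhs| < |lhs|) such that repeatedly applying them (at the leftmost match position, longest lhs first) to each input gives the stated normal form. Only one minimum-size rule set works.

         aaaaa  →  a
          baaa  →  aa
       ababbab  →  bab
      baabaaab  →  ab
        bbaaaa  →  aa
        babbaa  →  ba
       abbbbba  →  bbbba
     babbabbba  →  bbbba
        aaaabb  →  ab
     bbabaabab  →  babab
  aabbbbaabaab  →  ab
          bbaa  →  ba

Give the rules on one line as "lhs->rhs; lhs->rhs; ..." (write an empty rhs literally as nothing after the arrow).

aaa->a; abb->b; baa->a

  | aaaaa => aaa => a
  | baaa => aa
  | ababbab => abbab => bab
  | baabaaab => abaaab => aaab => ab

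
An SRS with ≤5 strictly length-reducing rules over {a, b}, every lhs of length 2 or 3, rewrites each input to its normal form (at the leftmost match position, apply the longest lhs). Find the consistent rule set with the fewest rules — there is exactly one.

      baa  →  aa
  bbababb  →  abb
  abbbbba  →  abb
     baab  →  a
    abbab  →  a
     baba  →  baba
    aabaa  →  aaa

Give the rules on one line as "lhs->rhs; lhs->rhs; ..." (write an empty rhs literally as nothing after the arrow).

  | baa => aa
  | bbababb => bbbabb => abb
  | abbbbba => abba => abb
  | baab => aab => a

aab->a; baa->aa; bba->bb; bbb->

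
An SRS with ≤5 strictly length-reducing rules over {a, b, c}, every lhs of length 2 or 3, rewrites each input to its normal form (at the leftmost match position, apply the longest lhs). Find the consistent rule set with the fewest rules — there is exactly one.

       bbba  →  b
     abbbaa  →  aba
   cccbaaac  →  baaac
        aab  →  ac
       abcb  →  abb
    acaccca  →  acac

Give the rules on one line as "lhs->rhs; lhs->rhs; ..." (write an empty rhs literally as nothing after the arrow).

  | bbba => b
  | abbbaa => aba
  | cccbaaac => ccbaaac => cbaaac => baaac
  | aab => ac

aab->ac; bba->; cb->b; cca->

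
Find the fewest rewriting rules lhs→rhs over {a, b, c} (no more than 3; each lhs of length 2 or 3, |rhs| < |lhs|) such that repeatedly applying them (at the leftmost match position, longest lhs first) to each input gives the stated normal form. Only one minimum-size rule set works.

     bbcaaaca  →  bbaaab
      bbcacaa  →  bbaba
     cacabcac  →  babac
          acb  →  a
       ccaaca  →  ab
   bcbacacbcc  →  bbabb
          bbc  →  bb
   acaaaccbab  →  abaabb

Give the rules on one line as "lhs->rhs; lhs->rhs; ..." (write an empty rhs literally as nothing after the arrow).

bc->b; ca->b; cb->

  | bbcaaaca => bbaaaca => bbaaab
  | bbcacaa => bbacaa => bbaba
  | cacabcac => bcabcac => babcac => babac
  | acb => a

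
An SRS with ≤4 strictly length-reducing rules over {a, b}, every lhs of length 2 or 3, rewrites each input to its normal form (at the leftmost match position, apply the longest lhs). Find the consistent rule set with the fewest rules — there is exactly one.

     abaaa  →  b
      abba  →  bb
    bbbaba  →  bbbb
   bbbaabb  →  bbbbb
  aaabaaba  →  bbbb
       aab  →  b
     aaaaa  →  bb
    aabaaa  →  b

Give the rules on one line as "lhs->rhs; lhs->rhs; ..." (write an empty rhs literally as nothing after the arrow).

  | abaaa => baaa => baa => ba => b
  | abba => bba => bb
  | bbbaba => bbbba => bbbb
  | bbbaabb => bbbabb => bbbbb

aaa->bb; ab->b; ba->b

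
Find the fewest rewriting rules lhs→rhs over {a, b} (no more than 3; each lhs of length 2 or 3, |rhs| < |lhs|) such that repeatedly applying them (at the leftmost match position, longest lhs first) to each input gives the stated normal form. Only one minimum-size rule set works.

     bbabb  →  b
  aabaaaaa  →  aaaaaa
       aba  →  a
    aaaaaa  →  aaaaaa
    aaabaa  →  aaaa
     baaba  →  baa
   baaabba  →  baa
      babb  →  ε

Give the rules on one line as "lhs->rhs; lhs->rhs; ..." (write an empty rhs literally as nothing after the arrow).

  | bbabb => abb => b
  | aabaaaaa => aaaaaa
  | aba => a
  | aaaaaa

ab->; bb->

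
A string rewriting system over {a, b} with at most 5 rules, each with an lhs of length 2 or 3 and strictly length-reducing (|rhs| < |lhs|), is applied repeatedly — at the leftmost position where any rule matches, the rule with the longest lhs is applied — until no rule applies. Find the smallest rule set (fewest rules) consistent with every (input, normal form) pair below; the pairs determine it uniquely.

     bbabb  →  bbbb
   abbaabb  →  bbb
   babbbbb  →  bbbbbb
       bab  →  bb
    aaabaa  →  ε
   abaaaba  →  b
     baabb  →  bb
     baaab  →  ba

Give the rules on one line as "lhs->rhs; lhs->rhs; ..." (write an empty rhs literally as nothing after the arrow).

  | bbabb => bbbb
  | abbaabb => bbaabb => bbab => bbb
  | babbbbb => bbbbbb
  | bab => bb

aa->; aaa->aa; aab->a; ab->b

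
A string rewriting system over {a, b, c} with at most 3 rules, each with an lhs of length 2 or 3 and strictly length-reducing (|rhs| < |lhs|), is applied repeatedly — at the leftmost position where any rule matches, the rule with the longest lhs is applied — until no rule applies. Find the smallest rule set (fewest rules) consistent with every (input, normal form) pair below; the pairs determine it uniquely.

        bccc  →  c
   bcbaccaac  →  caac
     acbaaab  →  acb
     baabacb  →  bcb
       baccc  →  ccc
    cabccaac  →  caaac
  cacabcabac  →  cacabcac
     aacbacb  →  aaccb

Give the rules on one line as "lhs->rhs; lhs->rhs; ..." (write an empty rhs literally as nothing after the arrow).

ba->; baa->b; bcc->

  | bccc => c
  | bcbaccaac => bcccaac => caac
  | acbaaab => acbab => acb
  | baabacb => bbacb => bcb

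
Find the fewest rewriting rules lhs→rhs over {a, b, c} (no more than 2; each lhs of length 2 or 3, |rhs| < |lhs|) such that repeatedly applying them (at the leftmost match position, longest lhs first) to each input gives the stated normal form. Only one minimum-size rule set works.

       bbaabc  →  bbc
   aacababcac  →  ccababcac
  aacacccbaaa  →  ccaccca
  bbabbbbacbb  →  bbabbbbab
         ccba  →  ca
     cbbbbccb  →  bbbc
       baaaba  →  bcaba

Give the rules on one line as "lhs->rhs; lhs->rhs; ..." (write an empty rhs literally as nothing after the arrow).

  | bbaabc => bbcbc => bbc
  | aacababcac => ccababcac
  | aacacccbaaa => ccacccbaaa => ccaccaaa => ccaccca
  | bbabbbbacbb => bbabbbbab

aa->c; cb->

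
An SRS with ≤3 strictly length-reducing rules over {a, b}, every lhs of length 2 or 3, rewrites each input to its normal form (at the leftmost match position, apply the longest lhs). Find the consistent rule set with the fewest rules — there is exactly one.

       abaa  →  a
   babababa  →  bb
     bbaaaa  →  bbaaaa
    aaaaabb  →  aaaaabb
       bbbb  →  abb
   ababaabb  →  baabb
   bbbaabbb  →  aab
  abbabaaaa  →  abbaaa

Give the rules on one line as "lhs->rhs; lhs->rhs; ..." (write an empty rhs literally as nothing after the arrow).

  | abaa => a
  | babababa => bbaba => bb
  | bbaaaa
  | aaaaabb

aba->; bbb->ab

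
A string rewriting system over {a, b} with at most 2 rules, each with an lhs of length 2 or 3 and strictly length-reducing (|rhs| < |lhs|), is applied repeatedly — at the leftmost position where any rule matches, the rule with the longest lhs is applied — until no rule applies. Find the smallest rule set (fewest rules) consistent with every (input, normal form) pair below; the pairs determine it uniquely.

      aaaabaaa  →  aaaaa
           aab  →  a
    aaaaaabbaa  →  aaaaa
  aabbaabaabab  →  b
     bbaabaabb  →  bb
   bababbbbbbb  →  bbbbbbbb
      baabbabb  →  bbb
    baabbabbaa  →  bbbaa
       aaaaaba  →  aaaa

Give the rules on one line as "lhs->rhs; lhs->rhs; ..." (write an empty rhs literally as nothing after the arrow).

  | aaaabaaa => aaaaa
  | aab => a
  | aaaaaabbaa => aaaaabaa => aaaaa
  | aabbaabaabab => abaabaabab => abaabab => abab => b

ab->; aba->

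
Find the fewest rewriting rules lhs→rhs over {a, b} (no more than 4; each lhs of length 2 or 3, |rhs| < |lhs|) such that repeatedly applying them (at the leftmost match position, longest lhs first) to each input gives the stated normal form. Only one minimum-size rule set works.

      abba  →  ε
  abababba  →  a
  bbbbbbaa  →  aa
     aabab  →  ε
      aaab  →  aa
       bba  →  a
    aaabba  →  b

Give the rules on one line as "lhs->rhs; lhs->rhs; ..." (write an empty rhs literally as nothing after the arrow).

  | abba => ba => ε
  | abababba => bbbabba => babba => bba => a
  | bbbbbbaa => bbbbaa => bbaa => aa
  | aabab => abbb => bb => ε

ab->; aba->bb; ba->; bb->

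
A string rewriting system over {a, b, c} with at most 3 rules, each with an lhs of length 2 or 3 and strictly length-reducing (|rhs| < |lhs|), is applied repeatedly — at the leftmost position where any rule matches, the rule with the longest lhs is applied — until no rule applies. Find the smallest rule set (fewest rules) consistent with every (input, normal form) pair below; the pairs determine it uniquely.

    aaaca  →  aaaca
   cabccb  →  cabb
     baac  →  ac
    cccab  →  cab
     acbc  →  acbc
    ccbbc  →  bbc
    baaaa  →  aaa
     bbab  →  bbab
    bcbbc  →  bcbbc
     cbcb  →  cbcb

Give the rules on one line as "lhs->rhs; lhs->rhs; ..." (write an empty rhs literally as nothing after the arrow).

  | aaaca
  | cabccb => cabb
  | baac => ac
  | cccab => cab

baa->a; cc->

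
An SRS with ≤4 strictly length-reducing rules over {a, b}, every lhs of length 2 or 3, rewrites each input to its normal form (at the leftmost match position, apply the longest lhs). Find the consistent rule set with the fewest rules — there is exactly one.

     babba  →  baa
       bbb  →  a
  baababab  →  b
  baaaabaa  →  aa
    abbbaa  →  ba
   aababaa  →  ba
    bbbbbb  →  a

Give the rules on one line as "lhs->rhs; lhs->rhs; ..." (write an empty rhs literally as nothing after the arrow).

  | babba => baba => baa
  | bbb => ab => a
  | baababab => babab => baab => b
  | baaaabaa => bbaabaa => aaabaa => babaa => baaa => bba => aa

aaa->ba; aab->; ab->a; bb->a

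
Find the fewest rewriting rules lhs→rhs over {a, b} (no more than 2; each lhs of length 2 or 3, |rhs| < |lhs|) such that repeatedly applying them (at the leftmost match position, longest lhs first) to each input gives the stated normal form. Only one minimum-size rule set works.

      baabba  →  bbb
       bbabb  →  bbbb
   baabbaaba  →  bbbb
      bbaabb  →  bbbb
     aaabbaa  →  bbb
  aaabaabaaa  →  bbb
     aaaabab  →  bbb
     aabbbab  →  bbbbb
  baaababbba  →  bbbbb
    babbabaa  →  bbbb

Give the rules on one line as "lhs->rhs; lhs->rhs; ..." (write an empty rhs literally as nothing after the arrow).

  | baabba => babba => bbba => bbb
  | bbabb => bbbb
  | baabbaaba => babbaaba => bbbaaba => bbbaba => bbbba => bbbb
  | bbaabb => bbabb => bbbb

aa->b; ba->b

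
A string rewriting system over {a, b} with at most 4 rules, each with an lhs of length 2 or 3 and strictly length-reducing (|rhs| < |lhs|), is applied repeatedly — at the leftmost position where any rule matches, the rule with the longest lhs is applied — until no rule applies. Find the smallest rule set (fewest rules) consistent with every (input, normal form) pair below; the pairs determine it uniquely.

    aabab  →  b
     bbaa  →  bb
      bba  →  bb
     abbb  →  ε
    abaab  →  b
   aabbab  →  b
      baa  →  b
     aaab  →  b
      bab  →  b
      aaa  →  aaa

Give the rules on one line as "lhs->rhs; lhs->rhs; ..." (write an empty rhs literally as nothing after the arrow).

  | aabab => abab => bab => ab => b
  | bbaa => bba => bb
  | bba => bb
  | abbb => bbb => ε

ab->b; ba->b; bab->ab; bbb->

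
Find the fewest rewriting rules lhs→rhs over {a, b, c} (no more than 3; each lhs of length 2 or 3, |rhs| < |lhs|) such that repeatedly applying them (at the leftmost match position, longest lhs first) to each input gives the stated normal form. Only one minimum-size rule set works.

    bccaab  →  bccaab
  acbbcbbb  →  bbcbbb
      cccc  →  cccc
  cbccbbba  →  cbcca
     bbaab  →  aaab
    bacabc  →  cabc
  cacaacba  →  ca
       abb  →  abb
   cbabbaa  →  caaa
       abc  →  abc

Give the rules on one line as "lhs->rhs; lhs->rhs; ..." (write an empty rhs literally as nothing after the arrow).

  | bccaab
  | acbbcbbb => bbcbbb
  | cccc
  | cbccbbba => cbccbaa => cbcca

ac->; ba->; bba->aa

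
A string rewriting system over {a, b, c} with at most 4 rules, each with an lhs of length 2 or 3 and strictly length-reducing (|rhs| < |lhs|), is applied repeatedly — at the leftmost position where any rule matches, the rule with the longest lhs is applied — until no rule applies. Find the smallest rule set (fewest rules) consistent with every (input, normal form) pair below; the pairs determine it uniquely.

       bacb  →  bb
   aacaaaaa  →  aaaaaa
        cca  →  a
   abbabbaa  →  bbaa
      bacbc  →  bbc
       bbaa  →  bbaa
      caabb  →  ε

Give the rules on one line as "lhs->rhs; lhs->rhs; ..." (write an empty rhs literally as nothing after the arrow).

ab->; ac->; ca->a

  | bacb => bb
  | aacaaaaa => aaaaaa
  | cca => ca => a
  | abbabbaa => babbaa => bbaa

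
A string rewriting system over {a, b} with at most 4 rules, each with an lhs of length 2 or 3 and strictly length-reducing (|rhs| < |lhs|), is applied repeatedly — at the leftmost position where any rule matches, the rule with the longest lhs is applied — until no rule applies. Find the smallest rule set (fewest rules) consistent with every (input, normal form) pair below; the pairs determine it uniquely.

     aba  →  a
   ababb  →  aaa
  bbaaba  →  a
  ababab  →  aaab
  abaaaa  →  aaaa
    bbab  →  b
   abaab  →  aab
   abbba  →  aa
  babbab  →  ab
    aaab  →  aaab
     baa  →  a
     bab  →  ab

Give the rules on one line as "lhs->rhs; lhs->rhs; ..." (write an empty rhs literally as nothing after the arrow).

  | aba => a
  | ababb => aabb => aaa
  | bbaaba => aba => a
  | ababab => aabab => aaab

ba->; bab->ab; bb->a; bba->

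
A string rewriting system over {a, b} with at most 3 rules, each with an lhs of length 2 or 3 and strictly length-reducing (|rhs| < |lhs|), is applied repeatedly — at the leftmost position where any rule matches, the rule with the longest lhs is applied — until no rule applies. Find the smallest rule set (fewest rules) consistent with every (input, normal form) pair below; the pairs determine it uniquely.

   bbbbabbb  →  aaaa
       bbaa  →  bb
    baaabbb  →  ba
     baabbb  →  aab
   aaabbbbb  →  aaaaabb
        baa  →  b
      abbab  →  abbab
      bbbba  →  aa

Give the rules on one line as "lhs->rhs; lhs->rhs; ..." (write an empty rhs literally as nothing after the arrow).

aba->a; baa->b; bbb->aa

  | bbbbabbb => aababbb => aabbb => aaaa
  | bbaa => bb
  | baaabbb => babbb => baaa => ba
  | baabbb => bbbb => aab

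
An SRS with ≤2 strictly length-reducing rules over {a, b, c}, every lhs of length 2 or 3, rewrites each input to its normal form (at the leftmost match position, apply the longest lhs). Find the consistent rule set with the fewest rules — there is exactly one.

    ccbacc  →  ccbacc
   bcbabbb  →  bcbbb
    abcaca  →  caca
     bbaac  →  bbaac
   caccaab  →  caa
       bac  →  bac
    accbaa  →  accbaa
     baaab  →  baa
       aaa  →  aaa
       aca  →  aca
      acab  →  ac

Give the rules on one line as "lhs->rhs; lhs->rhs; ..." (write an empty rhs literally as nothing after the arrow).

ab->; cca->a

  | ccbacc
  | bcbabbb => bcbbb
  | abcaca => caca
  | bbaac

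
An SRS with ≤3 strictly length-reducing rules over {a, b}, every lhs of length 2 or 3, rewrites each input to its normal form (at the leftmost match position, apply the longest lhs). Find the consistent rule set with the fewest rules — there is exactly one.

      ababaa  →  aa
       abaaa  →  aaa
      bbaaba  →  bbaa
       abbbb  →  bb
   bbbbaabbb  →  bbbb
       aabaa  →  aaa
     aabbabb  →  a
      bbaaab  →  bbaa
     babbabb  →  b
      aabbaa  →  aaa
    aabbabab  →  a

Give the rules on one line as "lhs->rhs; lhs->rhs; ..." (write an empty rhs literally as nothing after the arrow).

  | ababaa => abaa => aa
  | abaaa => aaa
  | bbaaba => bbaa
  | abbbb => bb

ab->; abb->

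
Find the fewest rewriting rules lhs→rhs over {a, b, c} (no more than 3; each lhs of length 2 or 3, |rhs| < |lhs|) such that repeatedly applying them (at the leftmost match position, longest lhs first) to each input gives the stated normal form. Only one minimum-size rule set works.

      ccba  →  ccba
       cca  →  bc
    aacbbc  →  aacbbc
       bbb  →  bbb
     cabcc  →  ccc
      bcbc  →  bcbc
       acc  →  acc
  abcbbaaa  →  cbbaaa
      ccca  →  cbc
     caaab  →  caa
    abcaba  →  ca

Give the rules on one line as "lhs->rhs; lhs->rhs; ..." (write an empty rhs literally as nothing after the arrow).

  | ccba
  | cca => bc
  | aacbbc
  | bbb

ab->; cca->bc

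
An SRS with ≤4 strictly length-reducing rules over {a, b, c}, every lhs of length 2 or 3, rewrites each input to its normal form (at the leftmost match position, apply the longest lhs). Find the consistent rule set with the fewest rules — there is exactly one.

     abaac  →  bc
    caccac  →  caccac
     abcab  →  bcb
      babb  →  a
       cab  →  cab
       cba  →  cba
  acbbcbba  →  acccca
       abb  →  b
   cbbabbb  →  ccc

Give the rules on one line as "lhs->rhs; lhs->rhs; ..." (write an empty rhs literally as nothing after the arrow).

  | abaac => abbc => aac => bc
  | caccac
  | abcab => aacb => bcb
  | babb => baa => bb => a

aa->b; bb->a; bca->ac; cbb->cc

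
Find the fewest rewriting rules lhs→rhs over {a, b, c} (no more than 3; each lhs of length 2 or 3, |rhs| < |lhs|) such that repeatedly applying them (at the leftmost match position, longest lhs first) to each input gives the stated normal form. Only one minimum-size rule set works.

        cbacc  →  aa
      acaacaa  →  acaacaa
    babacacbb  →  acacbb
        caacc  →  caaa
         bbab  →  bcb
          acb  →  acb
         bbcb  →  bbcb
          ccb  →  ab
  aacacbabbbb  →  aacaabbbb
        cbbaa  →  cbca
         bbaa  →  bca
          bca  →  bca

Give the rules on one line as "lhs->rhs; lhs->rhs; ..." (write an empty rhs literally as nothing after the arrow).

ba->c; cc->a

  | cbacc => cccc => acc => aa
  | acaacaa
  | babacacbb => cbacacbb => cccacbb => acacbb
  | caacc => caaa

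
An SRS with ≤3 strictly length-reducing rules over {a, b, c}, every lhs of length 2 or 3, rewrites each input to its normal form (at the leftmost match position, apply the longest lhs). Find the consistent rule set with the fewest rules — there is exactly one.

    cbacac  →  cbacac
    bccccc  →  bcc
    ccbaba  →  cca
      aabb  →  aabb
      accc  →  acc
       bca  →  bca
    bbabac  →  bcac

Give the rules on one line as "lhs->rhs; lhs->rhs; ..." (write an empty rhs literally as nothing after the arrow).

  | cbacac
  | bccccc => bcccc => bccc => bcc
  | ccbaba => ccca => cca
  | aabb

bab->c; ccc->cc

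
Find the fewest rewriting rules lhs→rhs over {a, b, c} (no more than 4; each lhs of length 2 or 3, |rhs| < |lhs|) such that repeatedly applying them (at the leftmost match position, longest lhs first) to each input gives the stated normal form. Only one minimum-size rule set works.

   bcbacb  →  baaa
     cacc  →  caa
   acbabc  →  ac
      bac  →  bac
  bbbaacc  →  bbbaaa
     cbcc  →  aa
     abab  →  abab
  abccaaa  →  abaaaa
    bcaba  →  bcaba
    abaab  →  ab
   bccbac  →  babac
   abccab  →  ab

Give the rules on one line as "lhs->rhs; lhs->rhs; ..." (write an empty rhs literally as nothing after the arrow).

aab->; cb->a; cc->a

  | bcbacb => baacb => baaa
  | cacc => caa
  | acbabc => aaabc => ac
  | bac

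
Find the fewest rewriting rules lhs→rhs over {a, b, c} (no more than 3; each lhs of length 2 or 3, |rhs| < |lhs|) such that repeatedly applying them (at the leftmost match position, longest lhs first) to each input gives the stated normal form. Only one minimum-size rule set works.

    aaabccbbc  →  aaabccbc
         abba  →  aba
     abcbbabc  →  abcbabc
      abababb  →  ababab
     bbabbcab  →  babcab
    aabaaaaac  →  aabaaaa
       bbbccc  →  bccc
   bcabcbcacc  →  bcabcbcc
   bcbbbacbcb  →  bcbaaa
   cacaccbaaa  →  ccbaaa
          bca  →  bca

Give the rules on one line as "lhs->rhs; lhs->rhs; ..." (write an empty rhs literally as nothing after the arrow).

ac->; acb->aa; bb->b

  | aaabccbbc => aaabccbc
  | abba => aba
  | abcbbabc => abcbabc
  | abababb => ababab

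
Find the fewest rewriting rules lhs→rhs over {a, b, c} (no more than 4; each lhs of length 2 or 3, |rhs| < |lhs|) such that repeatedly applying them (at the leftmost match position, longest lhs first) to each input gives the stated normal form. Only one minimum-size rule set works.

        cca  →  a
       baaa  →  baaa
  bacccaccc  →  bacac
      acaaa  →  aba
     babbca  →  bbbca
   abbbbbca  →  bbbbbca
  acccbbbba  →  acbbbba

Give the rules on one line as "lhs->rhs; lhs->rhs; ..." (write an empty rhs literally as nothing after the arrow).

  | cca => a
  | baaa
  | bacccaccc => bacaccc => bacac
  | acaaa => aba

abb->bb; caa->b; cc->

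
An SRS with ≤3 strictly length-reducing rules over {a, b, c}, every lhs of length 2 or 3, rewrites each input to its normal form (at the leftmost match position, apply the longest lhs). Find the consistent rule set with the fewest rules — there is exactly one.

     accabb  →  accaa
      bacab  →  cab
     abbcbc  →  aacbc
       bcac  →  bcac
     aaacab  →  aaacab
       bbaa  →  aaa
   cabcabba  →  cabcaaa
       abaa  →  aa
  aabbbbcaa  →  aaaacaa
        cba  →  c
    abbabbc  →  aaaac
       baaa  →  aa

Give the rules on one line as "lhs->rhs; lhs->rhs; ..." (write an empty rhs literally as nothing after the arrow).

ba->; bb->a

  | accabb => accaa
  | bacab => cab
  | abbcbc => aacbc
  | bcac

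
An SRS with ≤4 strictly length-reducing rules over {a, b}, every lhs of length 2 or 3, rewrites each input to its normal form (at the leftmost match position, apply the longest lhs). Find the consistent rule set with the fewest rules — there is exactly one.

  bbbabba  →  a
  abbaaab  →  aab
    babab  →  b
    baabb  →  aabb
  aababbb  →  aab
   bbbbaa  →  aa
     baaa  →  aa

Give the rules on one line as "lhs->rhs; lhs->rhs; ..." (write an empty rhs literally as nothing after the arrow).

  | bbbabba => babba => bba => ba => a
  | abbaaab => abaaab => aaaab => aaab => aab
  | babab => bab => b
  | baabb => aabb

aaa->aa; ba->a; bab->b; bbb->b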